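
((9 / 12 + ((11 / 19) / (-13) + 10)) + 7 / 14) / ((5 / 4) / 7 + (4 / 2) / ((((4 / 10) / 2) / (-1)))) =-77497 / 67925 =-1.14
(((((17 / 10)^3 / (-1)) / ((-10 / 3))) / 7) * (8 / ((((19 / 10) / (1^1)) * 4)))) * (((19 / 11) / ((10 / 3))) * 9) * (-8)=-397953 / 48125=-8.27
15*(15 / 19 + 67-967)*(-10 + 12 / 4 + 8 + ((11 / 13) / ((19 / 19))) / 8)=-29471625 / 1976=-14914.79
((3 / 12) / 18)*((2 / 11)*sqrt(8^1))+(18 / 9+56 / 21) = sqrt(2) / 198+14 / 3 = 4.67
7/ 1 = 7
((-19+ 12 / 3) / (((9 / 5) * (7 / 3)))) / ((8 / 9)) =-225 / 56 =-4.02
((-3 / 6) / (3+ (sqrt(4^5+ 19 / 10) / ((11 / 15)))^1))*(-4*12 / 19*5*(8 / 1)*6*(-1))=464640 / 970007 - 21120*sqrt(102590) / 970007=-6.49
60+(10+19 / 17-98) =-457 / 17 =-26.88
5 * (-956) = -4780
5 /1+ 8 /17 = 93 /17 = 5.47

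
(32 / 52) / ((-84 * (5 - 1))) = -1 / 546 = -0.00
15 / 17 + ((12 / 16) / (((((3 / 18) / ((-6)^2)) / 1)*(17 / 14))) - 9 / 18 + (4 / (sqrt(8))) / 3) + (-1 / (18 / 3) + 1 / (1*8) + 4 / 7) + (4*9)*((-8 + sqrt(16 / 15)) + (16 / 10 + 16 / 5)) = sqrt(2) / 3 + 273089 / 14280 + 48*sqrt(15) / 5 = 56.78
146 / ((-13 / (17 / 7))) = -2482 / 91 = -27.27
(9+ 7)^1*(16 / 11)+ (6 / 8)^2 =4195 / 176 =23.84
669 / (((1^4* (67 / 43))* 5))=28767 / 335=85.87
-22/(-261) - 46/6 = -1979/261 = -7.58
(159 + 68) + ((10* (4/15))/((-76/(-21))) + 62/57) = 13043/57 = 228.82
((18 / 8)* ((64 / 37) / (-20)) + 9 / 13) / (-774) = -133 / 206830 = -0.00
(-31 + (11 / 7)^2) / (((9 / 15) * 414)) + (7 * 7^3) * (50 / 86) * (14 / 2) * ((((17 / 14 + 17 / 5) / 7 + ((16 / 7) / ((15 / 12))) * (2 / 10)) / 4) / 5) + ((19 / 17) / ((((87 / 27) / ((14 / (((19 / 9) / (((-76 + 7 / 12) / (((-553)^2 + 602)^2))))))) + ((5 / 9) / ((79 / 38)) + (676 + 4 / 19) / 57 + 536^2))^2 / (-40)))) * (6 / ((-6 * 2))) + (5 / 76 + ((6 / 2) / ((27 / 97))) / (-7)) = 1155809772932942733053516384705228734894534691 / 2315549655700070138609261215956012564653640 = 499.15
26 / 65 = 0.40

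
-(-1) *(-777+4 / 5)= -3881 / 5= -776.20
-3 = -3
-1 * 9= -9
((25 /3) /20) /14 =5 /168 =0.03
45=45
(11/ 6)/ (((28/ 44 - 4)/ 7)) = -847/ 222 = -3.82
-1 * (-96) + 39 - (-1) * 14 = 149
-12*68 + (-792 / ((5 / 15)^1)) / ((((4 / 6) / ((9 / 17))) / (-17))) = 31260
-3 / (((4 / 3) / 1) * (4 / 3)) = -27 / 16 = -1.69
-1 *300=-300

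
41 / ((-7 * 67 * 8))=-41 / 3752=-0.01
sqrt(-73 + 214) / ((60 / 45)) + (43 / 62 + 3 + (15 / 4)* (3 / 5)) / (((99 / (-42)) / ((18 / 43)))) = -1407 / 1333 + 3* sqrt(141) / 4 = 7.85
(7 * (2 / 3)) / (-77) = -2 / 33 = -0.06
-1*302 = -302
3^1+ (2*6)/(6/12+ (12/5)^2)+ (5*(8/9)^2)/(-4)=99619/25353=3.93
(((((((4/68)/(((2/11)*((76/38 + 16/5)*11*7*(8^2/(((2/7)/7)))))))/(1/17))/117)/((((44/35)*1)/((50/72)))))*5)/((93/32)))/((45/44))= 625/8982831312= 0.00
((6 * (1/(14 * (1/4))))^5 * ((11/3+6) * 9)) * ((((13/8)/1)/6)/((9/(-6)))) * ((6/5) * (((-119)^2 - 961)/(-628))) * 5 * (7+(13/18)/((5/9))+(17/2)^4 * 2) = 808634671827840/2638699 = 306452032.55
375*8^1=3000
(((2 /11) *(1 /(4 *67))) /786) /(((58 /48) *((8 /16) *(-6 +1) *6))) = -2 /41997945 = -0.00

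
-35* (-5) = 175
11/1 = 11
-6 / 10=-0.60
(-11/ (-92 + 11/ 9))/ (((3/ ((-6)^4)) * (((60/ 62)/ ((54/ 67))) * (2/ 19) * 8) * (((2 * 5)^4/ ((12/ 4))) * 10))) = 0.00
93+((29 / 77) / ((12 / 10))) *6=7306 / 77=94.88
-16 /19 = -0.84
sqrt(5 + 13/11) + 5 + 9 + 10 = 2 * sqrt(187)/11 + 24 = 26.49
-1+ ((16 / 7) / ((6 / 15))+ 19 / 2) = 199 / 14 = 14.21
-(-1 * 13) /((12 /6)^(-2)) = 52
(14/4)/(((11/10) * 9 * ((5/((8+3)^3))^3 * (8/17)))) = 25508706839/1800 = 14171503.80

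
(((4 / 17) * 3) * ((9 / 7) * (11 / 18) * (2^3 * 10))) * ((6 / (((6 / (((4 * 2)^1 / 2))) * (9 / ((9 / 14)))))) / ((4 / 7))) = 2640 / 119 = 22.18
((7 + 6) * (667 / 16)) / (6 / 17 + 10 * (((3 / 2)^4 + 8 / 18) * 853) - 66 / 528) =1326663 / 114993488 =0.01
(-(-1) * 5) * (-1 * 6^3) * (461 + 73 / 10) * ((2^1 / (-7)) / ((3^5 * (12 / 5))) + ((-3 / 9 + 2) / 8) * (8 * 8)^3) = -248593119050 / 9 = -27621457672.22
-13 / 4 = -3.25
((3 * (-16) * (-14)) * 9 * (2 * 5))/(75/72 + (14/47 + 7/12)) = 7580160/241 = 31452.95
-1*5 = -5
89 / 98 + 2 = 285 / 98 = 2.91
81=81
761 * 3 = 2283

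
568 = 568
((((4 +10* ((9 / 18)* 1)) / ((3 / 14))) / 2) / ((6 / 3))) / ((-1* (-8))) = 21 / 16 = 1.31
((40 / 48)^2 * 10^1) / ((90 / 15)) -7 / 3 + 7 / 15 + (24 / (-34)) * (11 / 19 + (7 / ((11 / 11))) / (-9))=-5837 / 10260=-0.57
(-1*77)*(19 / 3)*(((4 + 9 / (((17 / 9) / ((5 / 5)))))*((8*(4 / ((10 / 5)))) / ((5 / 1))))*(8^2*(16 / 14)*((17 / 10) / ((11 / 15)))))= -11595776 / 5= -2319155.20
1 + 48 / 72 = 5 / 3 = 1.67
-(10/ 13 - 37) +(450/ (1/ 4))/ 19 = 32349/ 247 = 130.97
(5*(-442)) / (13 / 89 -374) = 196690 / 33273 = 5.91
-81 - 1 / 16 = -1297 / 16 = -81.06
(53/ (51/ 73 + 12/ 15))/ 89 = 19345/ 48683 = 0.40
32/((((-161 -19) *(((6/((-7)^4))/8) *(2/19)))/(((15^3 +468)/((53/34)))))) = -10596746272/795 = -13329240.59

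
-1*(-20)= 20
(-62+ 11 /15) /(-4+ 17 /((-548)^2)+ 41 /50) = 19.27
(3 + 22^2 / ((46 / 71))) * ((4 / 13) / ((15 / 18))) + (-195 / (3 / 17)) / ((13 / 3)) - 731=-81542 / 115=-709.06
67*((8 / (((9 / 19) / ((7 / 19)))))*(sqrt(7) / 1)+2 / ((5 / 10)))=268+3752*sqrt(7) / 9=1370.98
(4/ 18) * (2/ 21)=4/ 189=0.02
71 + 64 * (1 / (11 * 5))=3969 / 55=72.16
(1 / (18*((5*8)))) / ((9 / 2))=1 / 3240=0.00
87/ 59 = 1.47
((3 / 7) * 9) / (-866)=-27 / 6062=-0.00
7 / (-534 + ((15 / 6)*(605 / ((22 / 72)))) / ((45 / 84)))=7 / 8706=0.00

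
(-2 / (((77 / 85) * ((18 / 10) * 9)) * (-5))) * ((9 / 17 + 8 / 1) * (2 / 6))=1450 / 18711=0.08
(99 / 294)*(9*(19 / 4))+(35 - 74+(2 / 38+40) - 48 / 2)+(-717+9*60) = -1381991 / 7448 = -185.55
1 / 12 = 0.08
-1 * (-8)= 8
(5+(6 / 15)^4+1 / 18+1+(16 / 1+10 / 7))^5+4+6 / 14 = 7181880.86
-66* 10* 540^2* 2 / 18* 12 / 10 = -25660800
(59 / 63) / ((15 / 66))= 1298 / 315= 4.12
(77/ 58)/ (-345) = -77/ 20010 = -0.00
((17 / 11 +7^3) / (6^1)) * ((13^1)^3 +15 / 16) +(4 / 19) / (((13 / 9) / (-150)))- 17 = 1495943053 / 11856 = 126176.03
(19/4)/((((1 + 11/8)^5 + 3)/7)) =1089536/2574403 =0.42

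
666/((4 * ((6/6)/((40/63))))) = 740/7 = 105.71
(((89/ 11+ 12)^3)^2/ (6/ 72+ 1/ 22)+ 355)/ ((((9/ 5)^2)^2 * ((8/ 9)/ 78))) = 668204872796995625/ 156541572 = 4268545819.87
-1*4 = -4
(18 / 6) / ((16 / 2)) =3 / 8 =0.38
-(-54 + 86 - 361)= 329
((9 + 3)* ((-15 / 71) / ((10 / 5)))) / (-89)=90 / 6319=0.01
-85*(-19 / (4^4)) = 1615 / 256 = 6.31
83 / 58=1.43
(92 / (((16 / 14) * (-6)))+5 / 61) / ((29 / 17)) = -165937 / 21228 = -7.82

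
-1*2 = -2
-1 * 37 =-37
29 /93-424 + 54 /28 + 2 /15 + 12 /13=-11868037 /28210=-420.70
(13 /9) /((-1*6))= -13 /54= -0.24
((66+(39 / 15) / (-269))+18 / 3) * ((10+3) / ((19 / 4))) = 197.03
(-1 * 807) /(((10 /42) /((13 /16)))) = -220311 /80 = -2753.89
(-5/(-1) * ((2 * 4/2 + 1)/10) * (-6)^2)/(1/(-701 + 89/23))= -1443060/23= -62741.74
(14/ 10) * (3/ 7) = 3/ 5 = 0.60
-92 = -92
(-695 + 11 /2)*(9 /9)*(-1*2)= 1379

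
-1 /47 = -0.02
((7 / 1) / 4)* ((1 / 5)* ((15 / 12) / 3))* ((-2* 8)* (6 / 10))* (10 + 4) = -98 / 5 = -19.60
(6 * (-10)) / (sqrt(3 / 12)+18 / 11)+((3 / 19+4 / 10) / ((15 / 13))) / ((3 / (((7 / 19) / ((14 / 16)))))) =-106957936 / 3817575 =-28.02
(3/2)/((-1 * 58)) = -3/116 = -0.03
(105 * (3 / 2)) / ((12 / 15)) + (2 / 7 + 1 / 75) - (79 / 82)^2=1385535161 / 7060200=196.25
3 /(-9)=-1 /3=-0.33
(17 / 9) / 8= 17 / 72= 0.24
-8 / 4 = -2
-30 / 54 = -5 / 9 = -0.56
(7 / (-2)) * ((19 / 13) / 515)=-133 / 13390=-0.01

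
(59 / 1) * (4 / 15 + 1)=1121 / 15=74.73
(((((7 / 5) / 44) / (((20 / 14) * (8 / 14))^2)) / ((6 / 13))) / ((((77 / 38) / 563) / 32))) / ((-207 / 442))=-73788686881 / 37570500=-1964.01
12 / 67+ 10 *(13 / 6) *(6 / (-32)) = -4163 / 1072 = -3.88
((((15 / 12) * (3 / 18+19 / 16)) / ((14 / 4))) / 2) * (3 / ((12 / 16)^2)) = 325 / 252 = 1.29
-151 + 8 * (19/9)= -1207/9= -134.11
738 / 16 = 369 / 8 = 46.12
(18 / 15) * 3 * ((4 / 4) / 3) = 6 / 5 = 1.20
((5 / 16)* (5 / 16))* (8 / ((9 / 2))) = 25 / 144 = 0.17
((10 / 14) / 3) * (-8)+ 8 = 128 / 21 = 6.10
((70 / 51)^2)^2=24010000 / 6765201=3.55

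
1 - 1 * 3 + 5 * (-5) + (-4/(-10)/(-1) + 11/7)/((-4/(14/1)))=-311/10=-31.10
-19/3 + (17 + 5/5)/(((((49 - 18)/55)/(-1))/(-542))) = 1609151/93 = 17302.70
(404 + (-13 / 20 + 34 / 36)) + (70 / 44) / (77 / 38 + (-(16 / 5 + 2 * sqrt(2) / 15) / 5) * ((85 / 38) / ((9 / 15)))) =29070 * sqrt(2) / 20141 + 1446791293 / 3625380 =401.11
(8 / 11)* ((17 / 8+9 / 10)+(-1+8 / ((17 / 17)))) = 401 / 55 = 7.29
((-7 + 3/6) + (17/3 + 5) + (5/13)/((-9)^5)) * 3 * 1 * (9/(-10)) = -1279393/113724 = -11.25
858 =858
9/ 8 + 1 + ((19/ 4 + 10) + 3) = 159/ 8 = 19.88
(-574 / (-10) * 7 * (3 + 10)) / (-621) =-26117 / 3105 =-8.41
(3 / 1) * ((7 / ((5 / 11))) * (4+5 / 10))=2079 / 10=207.90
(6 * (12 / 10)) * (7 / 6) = 42 / 5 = 8.40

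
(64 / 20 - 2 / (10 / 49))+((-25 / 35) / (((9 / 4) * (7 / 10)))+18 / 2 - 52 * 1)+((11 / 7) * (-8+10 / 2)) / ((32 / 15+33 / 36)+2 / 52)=-8302564 / 160965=-51.58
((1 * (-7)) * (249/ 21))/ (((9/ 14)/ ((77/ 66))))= -4067/ 27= -150.63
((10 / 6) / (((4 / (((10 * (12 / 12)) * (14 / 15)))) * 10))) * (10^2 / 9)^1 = 350 / 81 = 4.32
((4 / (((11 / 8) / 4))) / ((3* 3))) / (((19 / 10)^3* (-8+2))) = -0.03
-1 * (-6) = 6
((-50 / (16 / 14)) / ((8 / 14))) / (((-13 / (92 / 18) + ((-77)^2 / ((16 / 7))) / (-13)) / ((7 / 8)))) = 2563925 / 7733896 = 0.33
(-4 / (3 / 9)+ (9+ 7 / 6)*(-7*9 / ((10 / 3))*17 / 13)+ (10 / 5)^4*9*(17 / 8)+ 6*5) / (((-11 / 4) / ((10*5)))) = -17190 / 13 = -1322.31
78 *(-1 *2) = -156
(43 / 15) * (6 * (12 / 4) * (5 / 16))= 129 / 8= 16.12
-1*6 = -6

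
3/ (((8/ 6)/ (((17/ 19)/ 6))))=51/ 152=0.34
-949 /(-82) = 949 /82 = 11.57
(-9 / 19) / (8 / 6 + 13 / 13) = -27 / 133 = -0.20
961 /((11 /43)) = 41323 /11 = 3756.64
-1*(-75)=75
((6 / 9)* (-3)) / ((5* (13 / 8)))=-16 / 65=-0.25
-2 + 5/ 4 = -3/ 4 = -0.75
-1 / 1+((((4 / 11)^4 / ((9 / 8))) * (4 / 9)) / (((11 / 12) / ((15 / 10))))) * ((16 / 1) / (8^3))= -1448947 / 1449459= -1.00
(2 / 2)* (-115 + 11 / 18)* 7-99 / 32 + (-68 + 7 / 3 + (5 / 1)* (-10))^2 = 3621589 / 288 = 12574.96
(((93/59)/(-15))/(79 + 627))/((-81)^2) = -31/1366459470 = -0.00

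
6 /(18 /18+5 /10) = 4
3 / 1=3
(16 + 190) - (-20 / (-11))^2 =202.69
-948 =-948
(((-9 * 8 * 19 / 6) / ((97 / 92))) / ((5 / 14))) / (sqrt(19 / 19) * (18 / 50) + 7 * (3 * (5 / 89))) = -21780080 / 55387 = -393.23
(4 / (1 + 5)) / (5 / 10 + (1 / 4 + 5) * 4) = 4 / 129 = 0.03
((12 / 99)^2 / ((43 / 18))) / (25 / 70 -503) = -448 / 36613511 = -0.00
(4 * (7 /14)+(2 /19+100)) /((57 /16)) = 31040 /1083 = 28.66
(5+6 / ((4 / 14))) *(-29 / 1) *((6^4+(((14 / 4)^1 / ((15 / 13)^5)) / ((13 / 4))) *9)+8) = -83260339916 / 84375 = -986789.21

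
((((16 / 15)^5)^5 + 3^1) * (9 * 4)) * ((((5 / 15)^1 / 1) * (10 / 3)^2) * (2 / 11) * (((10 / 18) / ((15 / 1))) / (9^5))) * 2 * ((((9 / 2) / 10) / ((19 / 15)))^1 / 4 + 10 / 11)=27032178043512724229354874268171348 / 111065200528986769173538684844970703125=0.00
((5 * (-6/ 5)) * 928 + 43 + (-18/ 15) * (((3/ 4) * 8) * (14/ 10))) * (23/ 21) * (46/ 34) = -73201433/ 8925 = -8201.84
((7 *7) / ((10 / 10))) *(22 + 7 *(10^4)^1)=3431078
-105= -105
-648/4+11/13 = -2095/13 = -161.15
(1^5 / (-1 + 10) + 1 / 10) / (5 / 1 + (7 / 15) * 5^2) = 19 / 1500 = 0.01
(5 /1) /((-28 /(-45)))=225 /28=8.04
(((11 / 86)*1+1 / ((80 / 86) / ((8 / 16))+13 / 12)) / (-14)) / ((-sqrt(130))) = 12217*sqrt(130) / 47550776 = 0.00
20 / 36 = 5 / 9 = 0.56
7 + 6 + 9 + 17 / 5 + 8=167 / 5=33.40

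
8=8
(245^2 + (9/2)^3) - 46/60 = 7213843/120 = 60115.36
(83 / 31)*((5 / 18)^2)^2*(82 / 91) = 0.01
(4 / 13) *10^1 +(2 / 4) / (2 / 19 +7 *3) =32327 / 10426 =3.10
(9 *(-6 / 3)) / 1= -18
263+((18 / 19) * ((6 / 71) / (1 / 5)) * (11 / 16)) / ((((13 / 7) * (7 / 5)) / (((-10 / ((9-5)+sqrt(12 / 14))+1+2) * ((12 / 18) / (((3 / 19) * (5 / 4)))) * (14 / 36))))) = 263.13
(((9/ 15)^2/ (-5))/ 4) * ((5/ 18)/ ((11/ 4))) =-1/ 550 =-0.00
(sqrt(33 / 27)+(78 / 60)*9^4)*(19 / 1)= 19*sqrt(11) / 3+1620567 / 10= 162077.71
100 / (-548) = -0.18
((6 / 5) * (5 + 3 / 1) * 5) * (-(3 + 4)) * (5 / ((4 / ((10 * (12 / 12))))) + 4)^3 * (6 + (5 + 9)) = -30187080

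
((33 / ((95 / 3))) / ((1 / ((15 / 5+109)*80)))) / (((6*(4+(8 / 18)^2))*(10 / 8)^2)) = 237.28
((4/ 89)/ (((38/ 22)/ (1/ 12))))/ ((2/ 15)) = 55/ 3382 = 0.02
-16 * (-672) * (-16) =-172032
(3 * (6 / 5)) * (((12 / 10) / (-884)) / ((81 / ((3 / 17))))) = -0.00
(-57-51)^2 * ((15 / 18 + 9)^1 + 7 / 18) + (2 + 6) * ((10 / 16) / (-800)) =119231.99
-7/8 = -0.88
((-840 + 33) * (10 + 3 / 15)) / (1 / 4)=-164628 / 5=-32925.60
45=45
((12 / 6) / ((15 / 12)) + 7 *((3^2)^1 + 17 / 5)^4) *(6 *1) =620612112 / 625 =992979.38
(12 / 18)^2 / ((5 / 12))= 16 / 15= 1.07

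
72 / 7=10.29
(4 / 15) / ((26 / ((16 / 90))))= 16 / 8775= 0.00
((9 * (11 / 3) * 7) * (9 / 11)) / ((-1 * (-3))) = 63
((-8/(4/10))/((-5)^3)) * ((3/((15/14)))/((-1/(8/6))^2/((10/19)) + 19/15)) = 5376/28025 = 0.19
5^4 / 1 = 625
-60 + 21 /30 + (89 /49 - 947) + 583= -206527 /490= -421.48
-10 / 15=-2 / 3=-0.67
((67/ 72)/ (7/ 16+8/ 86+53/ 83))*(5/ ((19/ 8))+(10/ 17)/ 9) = 3017732260/ 1746615717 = 1.73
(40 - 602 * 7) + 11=-4163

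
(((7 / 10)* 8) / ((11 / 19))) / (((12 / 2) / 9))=798 / 55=14.51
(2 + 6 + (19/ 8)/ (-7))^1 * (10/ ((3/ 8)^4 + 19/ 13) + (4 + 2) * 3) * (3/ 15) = 418761057/ 11042780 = 37.92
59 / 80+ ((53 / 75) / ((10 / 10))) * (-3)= -553 / 400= -1.38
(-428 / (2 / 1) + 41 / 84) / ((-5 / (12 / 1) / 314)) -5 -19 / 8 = 9010131 / 56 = 160895.20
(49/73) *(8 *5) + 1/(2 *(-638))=2500887/93148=26.85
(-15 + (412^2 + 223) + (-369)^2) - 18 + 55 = 306150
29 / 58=0.50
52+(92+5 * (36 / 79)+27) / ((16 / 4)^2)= 75309 / 1264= 59.58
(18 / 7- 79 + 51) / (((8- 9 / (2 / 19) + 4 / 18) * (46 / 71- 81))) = -227484 / 55549585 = -0.00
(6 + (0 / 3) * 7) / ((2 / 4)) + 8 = 20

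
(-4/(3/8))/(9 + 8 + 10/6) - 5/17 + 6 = 611/119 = 5.13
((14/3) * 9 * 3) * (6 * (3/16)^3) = 5103/1024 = 4.98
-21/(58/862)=-312.10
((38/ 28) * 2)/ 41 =0.07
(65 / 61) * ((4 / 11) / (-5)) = -0.08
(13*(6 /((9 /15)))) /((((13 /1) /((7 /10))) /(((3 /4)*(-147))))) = -3087 /4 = -771.75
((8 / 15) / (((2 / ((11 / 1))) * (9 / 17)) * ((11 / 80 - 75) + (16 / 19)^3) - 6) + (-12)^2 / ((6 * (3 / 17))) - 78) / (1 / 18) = 234593059108 / 224863253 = 1043.27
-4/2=-2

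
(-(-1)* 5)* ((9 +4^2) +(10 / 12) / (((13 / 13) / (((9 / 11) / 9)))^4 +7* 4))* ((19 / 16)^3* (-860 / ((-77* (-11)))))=-16224152565875 / 76337006592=-212.53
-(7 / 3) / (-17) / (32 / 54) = 63 / 272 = 0.23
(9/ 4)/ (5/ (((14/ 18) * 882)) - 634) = -1029/ 289946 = -0.00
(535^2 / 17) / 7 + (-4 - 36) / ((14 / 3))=285205 / 119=2396.68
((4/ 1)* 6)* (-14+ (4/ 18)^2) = -334.81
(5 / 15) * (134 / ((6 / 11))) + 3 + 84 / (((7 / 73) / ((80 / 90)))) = 7772 / 9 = 863.56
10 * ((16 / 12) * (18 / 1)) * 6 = 1440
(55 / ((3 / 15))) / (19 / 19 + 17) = 275 / 18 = 15.28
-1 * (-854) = 854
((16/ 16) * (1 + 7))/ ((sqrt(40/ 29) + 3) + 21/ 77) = 1.80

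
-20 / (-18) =10 / 9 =1.11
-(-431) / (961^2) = 431 / 923521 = 0.00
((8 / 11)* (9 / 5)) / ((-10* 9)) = -4 / 275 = -0.01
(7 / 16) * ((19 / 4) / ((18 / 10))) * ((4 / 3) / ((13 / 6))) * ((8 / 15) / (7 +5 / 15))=133 / 2574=0.05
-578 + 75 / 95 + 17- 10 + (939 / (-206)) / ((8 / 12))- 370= -7413491 / 7828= -947.05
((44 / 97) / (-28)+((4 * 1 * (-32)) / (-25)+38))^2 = 1857.94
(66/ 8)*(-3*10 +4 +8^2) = 627/ 2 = 313.50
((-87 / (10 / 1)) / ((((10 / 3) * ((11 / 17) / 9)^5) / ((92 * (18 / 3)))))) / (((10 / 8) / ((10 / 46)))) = -525180875860152 / 4026275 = -130438401.71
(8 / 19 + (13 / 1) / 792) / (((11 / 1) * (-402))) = -6583 / 66542256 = -0.00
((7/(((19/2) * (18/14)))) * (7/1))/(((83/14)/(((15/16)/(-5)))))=-2401/18924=-0.13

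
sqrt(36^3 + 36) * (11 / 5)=66 * sqrt(1297) / 5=475.38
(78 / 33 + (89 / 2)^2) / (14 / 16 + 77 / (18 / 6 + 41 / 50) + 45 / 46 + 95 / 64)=6131573680 / 72661413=84.39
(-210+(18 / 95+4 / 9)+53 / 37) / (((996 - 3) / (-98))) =644642138 / 31413555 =20.52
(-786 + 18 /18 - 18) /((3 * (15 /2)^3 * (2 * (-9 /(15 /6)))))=1606 /18225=0.09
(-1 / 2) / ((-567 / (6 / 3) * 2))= 1 / 1134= 0.00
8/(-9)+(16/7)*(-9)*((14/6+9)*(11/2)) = -80840/63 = -1283.17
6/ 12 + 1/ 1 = 3/ 2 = 1.50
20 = 20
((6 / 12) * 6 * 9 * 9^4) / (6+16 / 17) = 3011499 / 118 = 25521.18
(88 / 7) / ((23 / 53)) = 4664 / 161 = 28.97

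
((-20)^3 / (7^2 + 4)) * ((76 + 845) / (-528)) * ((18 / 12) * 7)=2764.58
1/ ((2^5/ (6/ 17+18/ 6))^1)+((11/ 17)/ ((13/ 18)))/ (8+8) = 1137/ 7072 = 0.16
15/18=5/6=0.83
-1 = -1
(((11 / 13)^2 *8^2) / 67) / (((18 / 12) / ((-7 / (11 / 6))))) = -19712 / 11323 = -1.74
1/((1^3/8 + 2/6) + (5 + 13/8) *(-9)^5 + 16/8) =-6/2347183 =-0.00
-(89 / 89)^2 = -1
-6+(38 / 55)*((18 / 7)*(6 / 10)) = -9498 / 1925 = -4.93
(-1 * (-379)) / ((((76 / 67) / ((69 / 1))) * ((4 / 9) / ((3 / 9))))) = 5256351 / 304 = 17290.63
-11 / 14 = -0.79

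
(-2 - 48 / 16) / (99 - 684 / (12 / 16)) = 0.01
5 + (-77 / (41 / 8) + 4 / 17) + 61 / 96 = -612491 / 66912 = -9.15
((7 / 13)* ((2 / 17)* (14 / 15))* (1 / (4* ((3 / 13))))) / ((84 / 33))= 77 / 3060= 0.03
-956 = -956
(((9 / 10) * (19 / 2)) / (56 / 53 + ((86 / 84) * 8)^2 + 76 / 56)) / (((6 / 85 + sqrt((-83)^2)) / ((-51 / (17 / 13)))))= -2649867129 / 45878663914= -0.06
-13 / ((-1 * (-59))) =-13 / 59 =-0.22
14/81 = 0.17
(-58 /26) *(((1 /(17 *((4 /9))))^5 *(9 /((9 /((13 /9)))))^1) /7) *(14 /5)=-0.00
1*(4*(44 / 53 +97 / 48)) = 7253 / 636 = 11.40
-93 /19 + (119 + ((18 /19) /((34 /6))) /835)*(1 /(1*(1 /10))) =63925871 /53941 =1185.11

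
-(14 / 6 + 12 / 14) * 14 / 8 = -67 / 12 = -5.58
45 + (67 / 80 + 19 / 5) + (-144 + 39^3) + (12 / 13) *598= 4782131 / 80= 59776.64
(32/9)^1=3.56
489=489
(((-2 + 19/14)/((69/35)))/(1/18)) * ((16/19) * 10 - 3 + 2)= -19035/437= -43.56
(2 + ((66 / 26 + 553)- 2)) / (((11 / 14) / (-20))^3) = -158537344000 / 17303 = -9162419.46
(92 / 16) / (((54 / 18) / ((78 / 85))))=299 / 170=1.76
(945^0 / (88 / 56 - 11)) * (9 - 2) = -49 / 66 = -0.74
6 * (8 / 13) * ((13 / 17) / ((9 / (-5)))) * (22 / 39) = -1760 / 1989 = -0.88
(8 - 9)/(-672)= 1/672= 0.00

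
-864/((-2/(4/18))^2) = -32/3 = -10.67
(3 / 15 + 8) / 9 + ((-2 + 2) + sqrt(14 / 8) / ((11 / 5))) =5*sqrt(7) / 22 + 41 / 45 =1.51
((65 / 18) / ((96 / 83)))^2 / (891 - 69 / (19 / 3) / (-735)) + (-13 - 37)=-619108921514425 / 12384888201216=-49.99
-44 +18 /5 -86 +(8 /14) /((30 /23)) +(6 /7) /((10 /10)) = -13136 /105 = -125.10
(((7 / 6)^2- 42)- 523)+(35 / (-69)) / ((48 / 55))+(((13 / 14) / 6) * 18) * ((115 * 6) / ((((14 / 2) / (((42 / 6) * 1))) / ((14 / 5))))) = 1772943 / 368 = 4817.78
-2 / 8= -1 / 4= -0.25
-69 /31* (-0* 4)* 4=0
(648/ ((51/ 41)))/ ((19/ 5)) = 137.09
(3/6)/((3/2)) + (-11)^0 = 4/3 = 1.33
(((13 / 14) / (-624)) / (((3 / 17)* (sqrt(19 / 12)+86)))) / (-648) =731 / 4829914656 - 17* sqrt(57) / 57958975872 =0.00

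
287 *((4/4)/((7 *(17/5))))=205/17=12.06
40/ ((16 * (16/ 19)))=95/ 32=2.97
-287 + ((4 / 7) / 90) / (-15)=-1356077 / 4725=-287.00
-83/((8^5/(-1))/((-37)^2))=113627/32768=3.47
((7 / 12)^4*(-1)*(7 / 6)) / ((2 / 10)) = -84035 / 124416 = -0.68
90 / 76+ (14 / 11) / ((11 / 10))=10765 / 4598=2.34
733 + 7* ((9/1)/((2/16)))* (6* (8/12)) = 2749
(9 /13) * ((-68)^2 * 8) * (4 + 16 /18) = 1627648 /13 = 125203.69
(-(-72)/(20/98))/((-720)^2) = 49/72000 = 0.00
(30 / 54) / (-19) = -5 / 171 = -0.03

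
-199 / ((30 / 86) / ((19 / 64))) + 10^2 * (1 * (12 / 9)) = -34583 / 960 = -36.02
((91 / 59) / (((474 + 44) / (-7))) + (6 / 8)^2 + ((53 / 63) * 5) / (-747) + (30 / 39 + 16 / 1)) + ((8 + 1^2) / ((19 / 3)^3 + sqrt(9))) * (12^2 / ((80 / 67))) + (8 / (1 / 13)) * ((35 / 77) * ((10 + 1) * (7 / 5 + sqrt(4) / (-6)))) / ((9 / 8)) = 95386733106414929 / 185373523717200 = 514.57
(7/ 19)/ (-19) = -7/ 361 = -0.02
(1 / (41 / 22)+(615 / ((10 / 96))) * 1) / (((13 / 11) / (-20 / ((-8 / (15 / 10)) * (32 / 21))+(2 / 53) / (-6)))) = 5116645897 / 417216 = 12263.78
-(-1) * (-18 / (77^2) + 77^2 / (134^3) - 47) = -670500315783 / 14265790616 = -47.00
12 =12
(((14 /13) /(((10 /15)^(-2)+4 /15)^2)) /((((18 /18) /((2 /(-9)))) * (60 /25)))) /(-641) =14000 /570002199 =0.00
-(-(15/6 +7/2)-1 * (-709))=-703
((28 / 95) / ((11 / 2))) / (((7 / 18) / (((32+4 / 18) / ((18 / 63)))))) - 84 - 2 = -14726 / 209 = -70.46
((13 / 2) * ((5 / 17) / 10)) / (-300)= -13 / 20400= -0.00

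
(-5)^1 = -5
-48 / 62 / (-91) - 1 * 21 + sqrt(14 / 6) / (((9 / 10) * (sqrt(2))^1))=-59217 / 2821 + 5 * sqrt(42) / 27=-19.79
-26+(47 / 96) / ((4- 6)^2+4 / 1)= -25.94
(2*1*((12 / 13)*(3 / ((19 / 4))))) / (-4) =-72 / 247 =-0.29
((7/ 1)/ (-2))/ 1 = -7/ 2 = -3.50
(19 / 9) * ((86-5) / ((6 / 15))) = 855 / 2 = 427.50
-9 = -9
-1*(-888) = 888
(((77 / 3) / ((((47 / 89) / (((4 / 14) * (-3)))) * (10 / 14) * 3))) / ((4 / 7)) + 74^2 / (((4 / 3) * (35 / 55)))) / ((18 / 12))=63363773 / 14805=4279.89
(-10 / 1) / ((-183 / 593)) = 5930 / 183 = 32.40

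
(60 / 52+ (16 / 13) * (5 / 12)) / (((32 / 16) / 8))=20 / 3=6.67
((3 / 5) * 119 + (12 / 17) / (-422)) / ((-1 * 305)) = -1280529 / 5470175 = -0.23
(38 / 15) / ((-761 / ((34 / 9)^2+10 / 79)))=-3501092 / 73044585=-0.05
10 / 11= 0.91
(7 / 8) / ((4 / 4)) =7 / 8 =0.88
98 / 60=49 / 30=1.63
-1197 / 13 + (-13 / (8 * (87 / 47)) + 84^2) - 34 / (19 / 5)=1195492867 / 171912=6954.10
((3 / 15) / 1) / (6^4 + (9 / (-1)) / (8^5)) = 32768 / 212336595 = 0.00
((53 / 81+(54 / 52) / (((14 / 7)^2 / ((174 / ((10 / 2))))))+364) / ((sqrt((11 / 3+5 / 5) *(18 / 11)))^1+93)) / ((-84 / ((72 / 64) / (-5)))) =2683632149 / 249120144000-7869889 *sqrt(231) / 373680216000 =0.01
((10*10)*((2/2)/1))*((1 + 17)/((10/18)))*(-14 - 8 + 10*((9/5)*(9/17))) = -686880/17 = -40404.71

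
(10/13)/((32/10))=25/104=0.24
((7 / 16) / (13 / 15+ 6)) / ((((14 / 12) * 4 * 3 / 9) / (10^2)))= 3375 / 824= 4.10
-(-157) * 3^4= 12717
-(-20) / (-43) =-20 / 43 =-0.47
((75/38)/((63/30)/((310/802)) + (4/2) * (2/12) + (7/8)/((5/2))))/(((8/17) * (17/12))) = 523125/1080739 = 0.48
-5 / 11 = -0.45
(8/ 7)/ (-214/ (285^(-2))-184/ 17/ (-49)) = -476/ 7239665383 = -0.00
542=542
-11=-11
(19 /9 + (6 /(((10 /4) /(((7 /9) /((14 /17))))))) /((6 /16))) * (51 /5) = 6239 /75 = 83.19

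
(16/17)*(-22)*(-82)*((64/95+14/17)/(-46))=-34896576/631465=-55.26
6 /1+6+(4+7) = 23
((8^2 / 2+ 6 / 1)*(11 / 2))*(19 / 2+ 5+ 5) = 8151 / 2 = 4075.50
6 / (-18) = -1 / 3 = -0.33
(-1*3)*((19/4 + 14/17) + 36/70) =-18.26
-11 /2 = -5.50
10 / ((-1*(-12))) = 5 / 6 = 0.83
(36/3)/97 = 12/97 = 0.12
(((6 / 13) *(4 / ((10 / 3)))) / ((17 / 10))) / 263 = 72 / 58123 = 0.00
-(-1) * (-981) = -981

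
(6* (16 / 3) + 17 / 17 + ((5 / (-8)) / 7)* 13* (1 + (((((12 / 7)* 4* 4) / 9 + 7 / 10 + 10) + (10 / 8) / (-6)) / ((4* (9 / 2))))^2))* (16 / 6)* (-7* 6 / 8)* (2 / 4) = -8871378707 / 40642560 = -218.28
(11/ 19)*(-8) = -88/ 19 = -4.63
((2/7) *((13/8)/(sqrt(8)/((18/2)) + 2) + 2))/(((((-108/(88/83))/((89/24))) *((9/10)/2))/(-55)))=3.44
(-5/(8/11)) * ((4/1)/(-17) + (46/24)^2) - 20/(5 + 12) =-485975/19584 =-24.81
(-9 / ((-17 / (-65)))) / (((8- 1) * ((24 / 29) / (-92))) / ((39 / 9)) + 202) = -5072535 / 29774072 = -0.17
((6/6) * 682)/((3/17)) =11594/3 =3864.67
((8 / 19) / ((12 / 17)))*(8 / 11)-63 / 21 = -1609 / 627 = -2.57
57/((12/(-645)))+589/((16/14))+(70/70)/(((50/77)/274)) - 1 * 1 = -425483/200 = -2127.42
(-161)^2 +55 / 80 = 414747 / 16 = 25921.69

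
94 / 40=47 / 20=2.35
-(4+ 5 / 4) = -21 / 4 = -5.25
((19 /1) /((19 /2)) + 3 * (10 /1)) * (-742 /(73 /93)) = -2208192 /73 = -30249.21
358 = 358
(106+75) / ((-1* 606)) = -181 / 606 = -0.30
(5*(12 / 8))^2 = 225 / 4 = 56.25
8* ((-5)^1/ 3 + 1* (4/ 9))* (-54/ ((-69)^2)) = 176/ 1587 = 0.11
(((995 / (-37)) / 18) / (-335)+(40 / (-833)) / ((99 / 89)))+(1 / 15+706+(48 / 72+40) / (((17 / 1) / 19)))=512097058189 / 681452310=751.48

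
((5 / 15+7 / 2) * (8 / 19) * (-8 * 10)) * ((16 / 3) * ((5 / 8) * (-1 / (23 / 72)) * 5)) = 128000 / 19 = 6736.84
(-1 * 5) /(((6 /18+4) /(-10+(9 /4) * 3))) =15 /4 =3.75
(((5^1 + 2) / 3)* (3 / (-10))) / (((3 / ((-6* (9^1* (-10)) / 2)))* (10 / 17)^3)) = -309519 / 1000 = -309.52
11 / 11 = 1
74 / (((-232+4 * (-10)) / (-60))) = 555 / 34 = 16.32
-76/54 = -38/27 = -1.41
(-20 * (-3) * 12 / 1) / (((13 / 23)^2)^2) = 7054.57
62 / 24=31 / 12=2.58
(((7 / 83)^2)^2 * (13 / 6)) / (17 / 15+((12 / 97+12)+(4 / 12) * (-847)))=-15138305 / 37160434842852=-0.00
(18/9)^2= 4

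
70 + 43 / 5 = 393 / 5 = 78.60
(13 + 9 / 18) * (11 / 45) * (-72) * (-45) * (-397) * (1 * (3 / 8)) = -3183543 / 2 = -1591771.50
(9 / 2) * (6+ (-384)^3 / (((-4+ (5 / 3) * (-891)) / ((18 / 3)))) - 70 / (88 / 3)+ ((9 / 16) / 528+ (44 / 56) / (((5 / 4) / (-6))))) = 301361542027713 / 293511680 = 1026744.63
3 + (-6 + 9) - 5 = 1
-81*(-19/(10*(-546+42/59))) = -30267/107240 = -0.28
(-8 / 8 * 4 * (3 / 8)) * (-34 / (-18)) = -17 / 6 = -2.83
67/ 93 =0.72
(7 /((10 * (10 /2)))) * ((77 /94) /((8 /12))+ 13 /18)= 23107 /84600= 0.27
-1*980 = -980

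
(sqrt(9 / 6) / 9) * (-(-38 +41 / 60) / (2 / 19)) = 42541 * sqrt(6) / 2160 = 48.24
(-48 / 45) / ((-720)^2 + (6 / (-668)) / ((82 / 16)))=-27388 / 13310567955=-0.00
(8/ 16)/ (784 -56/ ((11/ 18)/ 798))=-11/ 1591520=-0.00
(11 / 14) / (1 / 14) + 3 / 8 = 91 / 8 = 11.38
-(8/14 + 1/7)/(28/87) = -435/196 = -2.22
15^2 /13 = 225 /13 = 17.31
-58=-58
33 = 33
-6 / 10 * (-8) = 24 / 5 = 4.80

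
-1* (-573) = 573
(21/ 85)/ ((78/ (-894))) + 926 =1020101/ 1105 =923.17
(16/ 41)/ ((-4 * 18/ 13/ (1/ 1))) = -26/ 369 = -0.07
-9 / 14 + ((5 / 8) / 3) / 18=-1909 / 3024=-0.63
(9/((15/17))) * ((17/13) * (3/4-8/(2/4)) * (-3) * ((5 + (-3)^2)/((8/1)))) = 1110627/1040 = 1067.91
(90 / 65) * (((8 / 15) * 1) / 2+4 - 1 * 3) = 114 / 65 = 1.75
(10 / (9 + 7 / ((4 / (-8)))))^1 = -2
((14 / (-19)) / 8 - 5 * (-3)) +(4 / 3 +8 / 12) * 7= 2197 / 76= 28.91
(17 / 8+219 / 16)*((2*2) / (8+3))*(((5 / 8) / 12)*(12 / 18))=115 / 576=0.20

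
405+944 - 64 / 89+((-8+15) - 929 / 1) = 37939 / 89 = 426.28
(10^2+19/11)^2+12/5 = 6262257/605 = 10350.84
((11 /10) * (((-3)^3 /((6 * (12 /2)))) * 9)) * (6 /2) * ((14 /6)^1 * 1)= -2079 /40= -51.98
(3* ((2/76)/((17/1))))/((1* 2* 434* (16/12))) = 9/2242912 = 0.00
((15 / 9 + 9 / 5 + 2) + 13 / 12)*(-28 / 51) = -917 / 255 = -3.60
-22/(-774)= 11/387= 0.03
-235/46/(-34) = 235/1564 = 0.15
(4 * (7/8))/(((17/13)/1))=91/34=2.68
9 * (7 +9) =144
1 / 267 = 0.00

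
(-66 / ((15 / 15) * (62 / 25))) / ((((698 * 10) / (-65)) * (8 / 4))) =10725 / 86552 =0.12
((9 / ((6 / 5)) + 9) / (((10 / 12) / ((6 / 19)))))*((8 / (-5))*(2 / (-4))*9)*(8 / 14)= 85536 / 3325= 25.73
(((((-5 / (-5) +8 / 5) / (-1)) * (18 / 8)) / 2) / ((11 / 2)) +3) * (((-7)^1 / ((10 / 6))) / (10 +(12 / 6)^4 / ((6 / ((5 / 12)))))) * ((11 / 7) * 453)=-6641433 / 10000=-664.14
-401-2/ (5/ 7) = -2019/ 5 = -403.80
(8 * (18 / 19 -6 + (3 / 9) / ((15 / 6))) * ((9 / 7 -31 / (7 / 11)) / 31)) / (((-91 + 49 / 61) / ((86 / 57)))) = -9767296576 / 9697728915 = -1.01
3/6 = 1/2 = 0.50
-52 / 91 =-4 / 7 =-0.57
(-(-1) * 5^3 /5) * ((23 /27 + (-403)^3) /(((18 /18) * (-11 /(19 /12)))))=419703422675 /1782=235523806.21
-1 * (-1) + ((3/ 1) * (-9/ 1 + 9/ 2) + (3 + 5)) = -4.50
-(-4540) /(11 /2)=9080 /11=825.45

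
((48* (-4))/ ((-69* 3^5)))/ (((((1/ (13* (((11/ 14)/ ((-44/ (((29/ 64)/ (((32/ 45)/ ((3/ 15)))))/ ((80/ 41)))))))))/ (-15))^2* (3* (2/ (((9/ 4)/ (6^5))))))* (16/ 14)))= 238918849/ 9559154091884544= 0.00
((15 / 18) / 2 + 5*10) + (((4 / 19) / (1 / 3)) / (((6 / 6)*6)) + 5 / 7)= 51.24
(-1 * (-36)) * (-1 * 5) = -180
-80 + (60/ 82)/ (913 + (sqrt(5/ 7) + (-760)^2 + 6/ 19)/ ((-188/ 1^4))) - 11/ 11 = -276607871601932859/ 3414897709152059 + 407208 *sqrt(35)/ 3414897709152059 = -81.00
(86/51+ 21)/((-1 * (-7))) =1157/357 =3.24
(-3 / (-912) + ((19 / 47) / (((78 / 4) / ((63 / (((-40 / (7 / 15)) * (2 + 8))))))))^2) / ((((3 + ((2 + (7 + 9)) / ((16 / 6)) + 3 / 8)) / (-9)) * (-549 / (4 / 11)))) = 23349030959 / 12047406992156250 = 0.00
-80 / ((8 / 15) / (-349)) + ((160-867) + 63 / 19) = 981280 / 19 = 51646.32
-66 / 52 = -33 / 26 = -1.27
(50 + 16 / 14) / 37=358 / 259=1.38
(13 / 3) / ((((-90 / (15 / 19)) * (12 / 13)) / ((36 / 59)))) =-169 / 6726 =-0.03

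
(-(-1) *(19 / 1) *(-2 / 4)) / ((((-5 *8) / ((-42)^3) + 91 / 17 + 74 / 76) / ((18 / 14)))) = -73073259 / 37852937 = -1.93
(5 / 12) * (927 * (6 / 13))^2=12889935 / 169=76271.80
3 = 3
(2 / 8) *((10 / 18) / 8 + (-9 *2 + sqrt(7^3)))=-1291 / 288 + 7 *sqrt(7) / 4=0.15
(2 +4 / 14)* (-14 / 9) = -32 / 9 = -3.56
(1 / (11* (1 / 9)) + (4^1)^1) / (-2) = -2.41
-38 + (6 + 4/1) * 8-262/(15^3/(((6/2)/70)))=1653619/39375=42.00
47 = 47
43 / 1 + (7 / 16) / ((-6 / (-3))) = 1383 / 32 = 43.22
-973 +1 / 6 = -5837 / 6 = -972.83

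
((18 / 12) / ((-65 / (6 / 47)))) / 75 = -3 / 76375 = -0.00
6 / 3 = 2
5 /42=0.12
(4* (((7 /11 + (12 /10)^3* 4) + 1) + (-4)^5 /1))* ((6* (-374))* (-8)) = -9114693888 /125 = -72917551.10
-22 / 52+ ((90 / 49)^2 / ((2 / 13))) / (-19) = -1870709 / 1186094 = -1.58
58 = 58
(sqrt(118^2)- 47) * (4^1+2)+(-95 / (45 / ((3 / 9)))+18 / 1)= 11969 / 27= 443.30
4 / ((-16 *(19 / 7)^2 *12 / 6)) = -49 / 2888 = -0.02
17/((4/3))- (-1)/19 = 973/76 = 12.80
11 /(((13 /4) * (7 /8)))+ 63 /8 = 8549 /728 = 11.74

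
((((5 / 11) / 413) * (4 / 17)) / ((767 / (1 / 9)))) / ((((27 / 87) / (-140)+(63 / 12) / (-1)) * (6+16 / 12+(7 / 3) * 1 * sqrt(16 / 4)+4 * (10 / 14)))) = -5075 / 10556343706194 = -0.00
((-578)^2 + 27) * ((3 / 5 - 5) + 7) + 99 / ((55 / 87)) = 4344226 / 5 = 868845.20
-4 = -4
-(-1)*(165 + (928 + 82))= 1175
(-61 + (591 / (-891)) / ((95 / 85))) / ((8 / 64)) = -2780576 / 5643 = -492.75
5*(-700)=-3500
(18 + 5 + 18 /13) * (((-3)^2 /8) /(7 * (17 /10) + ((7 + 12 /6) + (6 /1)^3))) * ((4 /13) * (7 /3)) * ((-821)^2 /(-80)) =-4487090937 /6405776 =-700.48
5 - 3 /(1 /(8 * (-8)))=197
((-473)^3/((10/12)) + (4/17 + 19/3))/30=-32382086327/7650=-4232952.46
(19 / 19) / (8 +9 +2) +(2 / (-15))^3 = 3223 / 64125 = 0.05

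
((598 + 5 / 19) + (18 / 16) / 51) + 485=2799209 / 2584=1083.29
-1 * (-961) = 961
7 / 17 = 0.41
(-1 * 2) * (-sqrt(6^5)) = 72 * sqrt(6) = 176.36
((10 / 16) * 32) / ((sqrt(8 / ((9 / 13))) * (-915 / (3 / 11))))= -3 * sqrt(26) / 8723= -0.00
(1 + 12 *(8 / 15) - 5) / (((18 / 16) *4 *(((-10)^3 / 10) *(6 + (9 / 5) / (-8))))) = -16 / 17325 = -0.00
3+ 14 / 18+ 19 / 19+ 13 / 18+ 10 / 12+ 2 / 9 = 59 / 9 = 6.56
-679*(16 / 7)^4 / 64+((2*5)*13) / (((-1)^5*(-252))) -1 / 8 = -7141963 / 24696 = -289.20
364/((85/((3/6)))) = 182/85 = 2.14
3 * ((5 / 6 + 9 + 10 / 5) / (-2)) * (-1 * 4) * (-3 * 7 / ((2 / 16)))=-11928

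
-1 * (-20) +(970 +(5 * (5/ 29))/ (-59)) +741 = 2961716/ 1711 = 1730.99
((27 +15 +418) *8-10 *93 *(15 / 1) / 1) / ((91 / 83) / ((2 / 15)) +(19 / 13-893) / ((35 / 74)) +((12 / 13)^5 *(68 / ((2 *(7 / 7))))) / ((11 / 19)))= 48740055384020 / 8719992086123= 5.59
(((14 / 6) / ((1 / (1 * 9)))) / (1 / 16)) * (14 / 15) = 1568 / 5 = 313.60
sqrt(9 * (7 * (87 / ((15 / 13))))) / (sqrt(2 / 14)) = 21 * sqrt(1885) / 5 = 182.35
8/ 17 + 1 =25/ 17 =1.47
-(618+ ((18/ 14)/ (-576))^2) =-124035073/ 200704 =-618.00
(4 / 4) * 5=5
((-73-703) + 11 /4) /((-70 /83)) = 256719 /280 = 916.85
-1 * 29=-29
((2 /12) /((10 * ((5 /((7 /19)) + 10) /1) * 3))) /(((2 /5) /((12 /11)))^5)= 0.04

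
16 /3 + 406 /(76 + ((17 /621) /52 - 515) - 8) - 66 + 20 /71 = -188449176610 /3074549991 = -61.29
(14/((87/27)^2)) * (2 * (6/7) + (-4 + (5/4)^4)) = 22599/107648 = 0.21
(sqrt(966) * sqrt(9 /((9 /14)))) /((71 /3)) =42 * sqrt(69) /71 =4.91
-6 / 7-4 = -4.86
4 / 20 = 1 / 5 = 0.20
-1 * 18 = -18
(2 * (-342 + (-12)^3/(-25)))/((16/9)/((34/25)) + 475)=-2087532/1821875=-1.15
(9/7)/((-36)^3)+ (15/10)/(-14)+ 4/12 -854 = -30981745/36288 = -853.77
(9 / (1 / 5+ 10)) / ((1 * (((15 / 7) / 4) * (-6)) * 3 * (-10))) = 7 / 765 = 0.01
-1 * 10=-10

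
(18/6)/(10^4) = 3/10000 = 0.00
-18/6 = -3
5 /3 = 1.67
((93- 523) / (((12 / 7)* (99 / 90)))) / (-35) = 215 / 33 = 6.52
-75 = -75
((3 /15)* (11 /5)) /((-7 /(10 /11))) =-2 /35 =-0.06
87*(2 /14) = 87 /7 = 12.43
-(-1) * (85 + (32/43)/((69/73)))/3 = 254531/8901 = 28.60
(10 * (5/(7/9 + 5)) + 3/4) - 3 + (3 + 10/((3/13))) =8227/156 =52.74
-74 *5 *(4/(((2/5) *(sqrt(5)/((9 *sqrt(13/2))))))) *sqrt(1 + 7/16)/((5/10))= -1665 *sqrt(2990)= -91043.69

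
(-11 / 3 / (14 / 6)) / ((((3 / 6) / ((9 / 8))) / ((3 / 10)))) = -297 / 280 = -1.06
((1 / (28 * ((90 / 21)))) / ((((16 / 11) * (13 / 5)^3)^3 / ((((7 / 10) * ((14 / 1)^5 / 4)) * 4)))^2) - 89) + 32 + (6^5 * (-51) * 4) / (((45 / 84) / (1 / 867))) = -52141481223979669698793888521319 / 15034550202007098620848373760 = -3468.11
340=340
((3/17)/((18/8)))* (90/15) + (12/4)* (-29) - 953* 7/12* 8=-231227/51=-4533.86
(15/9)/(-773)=-5/2319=-0.00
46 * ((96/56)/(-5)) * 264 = -145728/35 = -4163.66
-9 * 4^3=-576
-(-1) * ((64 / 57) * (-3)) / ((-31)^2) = -64 / 18259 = -0.00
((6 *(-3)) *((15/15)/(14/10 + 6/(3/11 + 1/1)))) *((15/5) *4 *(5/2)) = -9450/107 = -88.32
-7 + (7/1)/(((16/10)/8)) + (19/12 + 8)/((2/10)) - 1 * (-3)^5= 3827/12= 318.92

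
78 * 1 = 78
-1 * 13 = -13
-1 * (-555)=555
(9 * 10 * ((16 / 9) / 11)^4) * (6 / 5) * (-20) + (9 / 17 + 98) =5870124065 / 60481971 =97.06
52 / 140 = 13 / 35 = 0.37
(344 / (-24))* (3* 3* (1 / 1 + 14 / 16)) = -1935 / 8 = -241.88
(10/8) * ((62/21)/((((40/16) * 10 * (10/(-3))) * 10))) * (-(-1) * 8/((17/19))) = -589/14875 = -0.04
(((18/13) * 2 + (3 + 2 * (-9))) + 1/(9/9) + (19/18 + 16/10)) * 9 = -10033/130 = -77.18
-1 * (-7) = 7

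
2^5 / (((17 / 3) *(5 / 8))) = 768 / 85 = 9.04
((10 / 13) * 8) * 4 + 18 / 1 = 554 / 13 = 42.62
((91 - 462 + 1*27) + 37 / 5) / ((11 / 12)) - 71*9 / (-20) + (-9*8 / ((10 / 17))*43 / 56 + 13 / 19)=-1139947 / 2660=-428.55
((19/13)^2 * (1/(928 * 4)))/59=361/37012352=0.00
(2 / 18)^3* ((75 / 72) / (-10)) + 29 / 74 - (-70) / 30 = 3528175 / 1294704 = 2.73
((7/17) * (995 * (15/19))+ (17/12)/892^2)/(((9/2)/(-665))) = -34913338680185/730419552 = -47799.02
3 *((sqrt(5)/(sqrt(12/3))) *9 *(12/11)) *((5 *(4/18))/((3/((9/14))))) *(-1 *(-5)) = 1350 *sqrt(5)/77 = 39.20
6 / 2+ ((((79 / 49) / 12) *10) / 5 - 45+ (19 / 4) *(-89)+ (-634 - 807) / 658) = -12896927 / 27636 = -466.67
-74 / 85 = -0.87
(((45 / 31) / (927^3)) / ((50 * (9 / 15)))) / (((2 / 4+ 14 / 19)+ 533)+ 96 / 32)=19 / 168046327503765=0.00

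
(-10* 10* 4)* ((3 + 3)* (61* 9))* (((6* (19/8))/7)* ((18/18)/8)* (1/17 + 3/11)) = -145512450/1309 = -111163.06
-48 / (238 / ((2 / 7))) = -48 / 833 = -0.06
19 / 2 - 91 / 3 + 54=199 / 6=33.17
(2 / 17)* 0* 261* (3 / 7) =0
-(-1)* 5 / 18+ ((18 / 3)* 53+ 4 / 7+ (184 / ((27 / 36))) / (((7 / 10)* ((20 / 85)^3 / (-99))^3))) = -153838300634141.01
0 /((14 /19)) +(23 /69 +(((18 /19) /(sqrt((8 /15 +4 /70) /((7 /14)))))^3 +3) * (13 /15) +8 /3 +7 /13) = 66339 * sqrt(3255) /6591499 +399 /65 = 6.71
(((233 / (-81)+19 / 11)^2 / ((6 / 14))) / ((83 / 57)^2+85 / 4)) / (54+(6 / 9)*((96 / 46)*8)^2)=2803437142016 / 5098447113245145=0.00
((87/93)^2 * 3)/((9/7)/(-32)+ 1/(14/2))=565152/22103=25.57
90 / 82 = 45 / 41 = 1.10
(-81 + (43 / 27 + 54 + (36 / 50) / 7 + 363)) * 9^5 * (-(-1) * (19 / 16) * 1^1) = 66302423883 / 2800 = 23679437.10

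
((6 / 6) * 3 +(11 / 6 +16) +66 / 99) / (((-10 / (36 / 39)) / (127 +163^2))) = -3443784 / 65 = -52981.29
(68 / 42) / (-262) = -17 / 2751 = -0.01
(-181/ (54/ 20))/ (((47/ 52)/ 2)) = -148.34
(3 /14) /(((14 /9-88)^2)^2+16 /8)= 19683 /5129162272892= 0.00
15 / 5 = 3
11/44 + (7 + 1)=33/4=8.25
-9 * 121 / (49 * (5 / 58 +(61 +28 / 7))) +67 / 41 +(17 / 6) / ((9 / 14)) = 1167192466 / 204767325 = 5.70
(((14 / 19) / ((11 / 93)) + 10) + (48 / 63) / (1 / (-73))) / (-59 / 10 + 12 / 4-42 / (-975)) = 112372000 / 8150373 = 13.79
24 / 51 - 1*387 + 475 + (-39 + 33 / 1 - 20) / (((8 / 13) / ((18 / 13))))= 29.97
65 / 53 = 1.23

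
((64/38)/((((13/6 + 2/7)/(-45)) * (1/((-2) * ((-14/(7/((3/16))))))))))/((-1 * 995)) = 9072/389443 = 0.02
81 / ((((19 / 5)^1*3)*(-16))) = -135 / 304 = -0.44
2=2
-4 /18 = -2 /9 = -0.22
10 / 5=2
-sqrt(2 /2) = -1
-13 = -13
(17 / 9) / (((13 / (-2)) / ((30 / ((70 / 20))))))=-2.49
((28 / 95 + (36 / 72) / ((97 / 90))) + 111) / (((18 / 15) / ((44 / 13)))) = 22656832 / 71877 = 315.22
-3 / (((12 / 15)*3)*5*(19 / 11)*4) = -11 / 304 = -0.04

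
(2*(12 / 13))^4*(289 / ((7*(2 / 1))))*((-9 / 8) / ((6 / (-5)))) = 44945280 / 199927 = 224.81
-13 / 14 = -0.93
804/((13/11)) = 8844/13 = 680.31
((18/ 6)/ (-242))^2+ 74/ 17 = 4.35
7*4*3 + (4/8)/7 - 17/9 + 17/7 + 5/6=769/9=85.44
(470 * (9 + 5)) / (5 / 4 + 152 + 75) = 26320 / 913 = 28.83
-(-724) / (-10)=-362 / 5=-72.40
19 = 19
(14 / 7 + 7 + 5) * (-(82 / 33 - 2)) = -224 / 33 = -6.79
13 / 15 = 0.87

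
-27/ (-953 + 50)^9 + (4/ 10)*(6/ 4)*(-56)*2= -4967813302299084093672153739/ 73925793188974465679645145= -67.20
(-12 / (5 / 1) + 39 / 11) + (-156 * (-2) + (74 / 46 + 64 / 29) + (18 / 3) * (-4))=10747276 / 36685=292.96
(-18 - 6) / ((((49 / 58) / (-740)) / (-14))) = -2060160 / 7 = -294308.57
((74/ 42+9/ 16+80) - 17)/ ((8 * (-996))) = -21949/ 2677248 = -0.01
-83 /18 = -4.61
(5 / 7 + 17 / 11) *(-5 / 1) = -870 / 77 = -11.30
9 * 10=90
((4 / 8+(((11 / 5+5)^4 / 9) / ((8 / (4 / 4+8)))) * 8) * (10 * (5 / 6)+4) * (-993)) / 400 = -41148168679 / 500000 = -82296.34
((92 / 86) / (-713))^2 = 4 / 1776889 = 0.00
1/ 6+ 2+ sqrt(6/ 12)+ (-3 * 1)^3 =-24.13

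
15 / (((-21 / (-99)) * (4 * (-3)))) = -165 / 28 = -5.89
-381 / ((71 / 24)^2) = -219456 / 5041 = -43.53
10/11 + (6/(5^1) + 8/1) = 556/55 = 10.11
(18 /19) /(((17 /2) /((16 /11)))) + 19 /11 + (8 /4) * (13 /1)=99091 /3553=27.89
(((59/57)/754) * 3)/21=59/300846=0.00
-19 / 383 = -0.05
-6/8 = -3/4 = -0.75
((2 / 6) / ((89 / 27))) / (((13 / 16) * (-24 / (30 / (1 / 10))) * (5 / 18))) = -6480 / 1157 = -5.60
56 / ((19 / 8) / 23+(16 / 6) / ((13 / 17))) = 401856 / 25765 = 15.60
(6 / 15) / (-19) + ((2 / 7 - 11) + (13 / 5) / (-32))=-230177 / 21280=-10.82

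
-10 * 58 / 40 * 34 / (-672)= 493 / 672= 0.73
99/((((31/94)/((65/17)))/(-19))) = -11492910/527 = -21808.18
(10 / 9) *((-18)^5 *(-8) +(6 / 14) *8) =352719440 / 21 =16796163.81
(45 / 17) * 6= 270 / 17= 15.88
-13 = -13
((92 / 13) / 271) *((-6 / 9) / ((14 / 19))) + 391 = 28925605 / 73983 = 390.98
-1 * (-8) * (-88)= -704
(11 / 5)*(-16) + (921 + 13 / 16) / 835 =-455523 / 13360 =-34.10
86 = 86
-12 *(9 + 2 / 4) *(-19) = 2166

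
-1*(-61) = 61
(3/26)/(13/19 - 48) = -57/23374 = -0.00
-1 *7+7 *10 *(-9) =-637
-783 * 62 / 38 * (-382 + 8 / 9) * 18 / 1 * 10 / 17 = 1665127800 / 323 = 5155194.43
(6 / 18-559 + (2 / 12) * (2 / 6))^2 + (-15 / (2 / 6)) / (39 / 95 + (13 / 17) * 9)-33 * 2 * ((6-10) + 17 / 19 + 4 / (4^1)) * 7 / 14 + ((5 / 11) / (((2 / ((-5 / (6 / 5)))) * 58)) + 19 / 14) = 16844058034761473 / 53968162248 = 312111.02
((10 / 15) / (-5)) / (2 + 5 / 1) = -0.02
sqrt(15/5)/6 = sqrt(3)/6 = 0.29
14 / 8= 7 / 4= 1.75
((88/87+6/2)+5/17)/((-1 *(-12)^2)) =-398/13311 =-0.03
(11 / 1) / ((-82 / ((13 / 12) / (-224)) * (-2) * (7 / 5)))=-715 / 3085824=-0.00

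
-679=-679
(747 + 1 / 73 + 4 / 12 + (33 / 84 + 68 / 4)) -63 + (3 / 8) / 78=223761121 / 318864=701.74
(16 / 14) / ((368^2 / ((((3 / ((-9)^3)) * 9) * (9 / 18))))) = -1 / 6398784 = -0.00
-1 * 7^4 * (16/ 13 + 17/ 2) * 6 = -1822359/ 13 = -140181.46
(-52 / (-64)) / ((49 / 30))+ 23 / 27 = 14281 / 10584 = 1.35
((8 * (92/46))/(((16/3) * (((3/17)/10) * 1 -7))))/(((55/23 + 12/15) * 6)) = -9775/435629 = -0.02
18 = 18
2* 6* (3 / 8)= 9 / 2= 4.50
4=4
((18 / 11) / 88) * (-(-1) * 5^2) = 225 / 484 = 0.46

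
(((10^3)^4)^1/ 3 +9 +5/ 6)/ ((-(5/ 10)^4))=-16000000000472/ 3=-5333333333490.67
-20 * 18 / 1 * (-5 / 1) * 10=18000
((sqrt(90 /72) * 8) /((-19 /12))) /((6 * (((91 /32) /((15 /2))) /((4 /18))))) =-1280 * sqrt(5) /5187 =-0.55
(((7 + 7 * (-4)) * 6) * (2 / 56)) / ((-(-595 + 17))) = -9 / 1156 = -0.01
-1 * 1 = -1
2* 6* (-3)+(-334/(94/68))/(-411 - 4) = -690824/19505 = -35.42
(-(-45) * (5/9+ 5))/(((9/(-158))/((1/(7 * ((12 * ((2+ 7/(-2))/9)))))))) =19750/63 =313.49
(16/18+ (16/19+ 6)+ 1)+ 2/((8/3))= 6485/684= 9.48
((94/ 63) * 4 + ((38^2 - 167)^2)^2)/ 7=167534455501159/ 441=379896724492.42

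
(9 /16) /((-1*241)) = -9 /3856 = -0.00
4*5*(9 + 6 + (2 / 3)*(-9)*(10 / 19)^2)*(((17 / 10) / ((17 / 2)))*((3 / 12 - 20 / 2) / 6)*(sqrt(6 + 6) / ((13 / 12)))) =-57780*sqrt(3) / 361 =-277.22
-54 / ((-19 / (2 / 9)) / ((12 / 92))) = 36 / 437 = 0.08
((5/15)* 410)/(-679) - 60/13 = -127550/26481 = -4.82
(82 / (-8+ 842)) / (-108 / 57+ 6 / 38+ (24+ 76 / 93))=0.00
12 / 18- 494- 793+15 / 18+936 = -699 / 2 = -349.50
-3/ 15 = -1/ 5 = -0.20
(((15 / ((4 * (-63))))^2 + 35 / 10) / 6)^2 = 611127841 / 1792336896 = 0.34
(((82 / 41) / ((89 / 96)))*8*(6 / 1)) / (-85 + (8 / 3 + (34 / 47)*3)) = -1299456 / 1005967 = -1.29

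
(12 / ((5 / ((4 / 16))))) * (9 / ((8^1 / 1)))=27 / 40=0.68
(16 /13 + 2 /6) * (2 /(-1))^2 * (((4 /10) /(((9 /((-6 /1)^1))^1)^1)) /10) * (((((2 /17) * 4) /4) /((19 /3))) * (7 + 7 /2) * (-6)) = 20496 /104975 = 0.20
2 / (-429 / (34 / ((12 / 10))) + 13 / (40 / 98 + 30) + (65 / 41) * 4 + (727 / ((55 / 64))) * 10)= 22847660 / 96545805133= 0.00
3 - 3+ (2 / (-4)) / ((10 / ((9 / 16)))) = -9 / 320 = -0.03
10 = 10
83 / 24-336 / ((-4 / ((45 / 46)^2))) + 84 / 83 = 89420545 / 1053768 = 84.86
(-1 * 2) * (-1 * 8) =16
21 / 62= 0.34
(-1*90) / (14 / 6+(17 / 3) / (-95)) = -475 / 12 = -39.58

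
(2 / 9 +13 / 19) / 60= 31 / 2052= 0.02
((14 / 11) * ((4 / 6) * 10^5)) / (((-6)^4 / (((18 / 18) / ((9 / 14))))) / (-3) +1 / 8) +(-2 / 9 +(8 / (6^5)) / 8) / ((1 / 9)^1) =-9090741673 / 29547936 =-307.66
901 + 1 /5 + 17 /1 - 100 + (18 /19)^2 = 1478471 /1805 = 819.10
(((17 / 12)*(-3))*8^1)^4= 1336336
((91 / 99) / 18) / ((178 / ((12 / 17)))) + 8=3594979 / 449361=8.00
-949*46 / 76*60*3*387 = -760234410 / 19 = -40012337.37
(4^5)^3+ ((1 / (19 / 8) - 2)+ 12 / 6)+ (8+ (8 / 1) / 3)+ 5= 61203284885 / 57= 1073741840.09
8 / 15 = 0.53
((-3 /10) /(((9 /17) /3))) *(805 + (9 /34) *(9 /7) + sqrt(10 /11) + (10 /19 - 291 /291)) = -3639607 /2660 - 17 *sqrt(110) /110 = -1369.89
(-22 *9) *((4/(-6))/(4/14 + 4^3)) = 154/75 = 2.05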